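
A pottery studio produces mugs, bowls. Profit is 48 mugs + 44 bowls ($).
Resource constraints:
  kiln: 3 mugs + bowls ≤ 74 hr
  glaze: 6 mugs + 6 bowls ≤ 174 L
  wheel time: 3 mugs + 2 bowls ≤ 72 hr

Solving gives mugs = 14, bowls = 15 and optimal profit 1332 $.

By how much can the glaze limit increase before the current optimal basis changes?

Binding constraints: glaze, wheel time. The basis is B = [[6,6],[3,2]] with det -6.
Per unit increase in glaze, x* moves by d = (-0.3333, 0.5).
The basis stays optimal until mugs reaches 0; allowable increase = 42 L.

42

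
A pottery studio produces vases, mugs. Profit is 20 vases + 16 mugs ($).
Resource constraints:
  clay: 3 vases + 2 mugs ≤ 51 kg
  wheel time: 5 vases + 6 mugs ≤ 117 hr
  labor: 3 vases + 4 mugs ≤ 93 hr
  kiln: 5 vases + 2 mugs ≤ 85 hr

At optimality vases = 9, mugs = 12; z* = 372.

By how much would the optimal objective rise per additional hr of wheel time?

At the optimum: clay uses 51 of 51 (binding); wheel time uses 117 of 117 (binding); labor uses 75 of 93 (slack = 18); kiln uses 69 of 85 (slack = 16).
Slack constraints have shadow price 0 (complementary slackness).
Dual feasibility on the basic columns requires 3·y_clay + 5·y_wheel time = 20, 2·y_clay + 6·y_wheel time = 16.
→ y_clay = 5 and y_wheel time = 1.
Shadow price of wheel time = 1.

1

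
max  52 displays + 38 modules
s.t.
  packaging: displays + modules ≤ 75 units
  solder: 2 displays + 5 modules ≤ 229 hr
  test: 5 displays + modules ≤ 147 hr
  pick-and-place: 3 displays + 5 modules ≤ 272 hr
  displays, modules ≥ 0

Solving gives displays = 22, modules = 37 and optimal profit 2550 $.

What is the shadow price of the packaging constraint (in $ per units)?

0

Check each constraint at x*: packaging 59/75 (slack 16); solder 229/229 (tight); test 147/147 (tight); pick-and-place 251/272 (slack 21).
Since packaging, pick-and-place are not tight, their duals are 0.
From A_Bᵀ y = c: 2·y_solder + 5·y_test = 52; 5·y_solder + 1·y_test = 38.
Solving: y_solder = 6, y_test = 8.
Shadow price of packaging = 0.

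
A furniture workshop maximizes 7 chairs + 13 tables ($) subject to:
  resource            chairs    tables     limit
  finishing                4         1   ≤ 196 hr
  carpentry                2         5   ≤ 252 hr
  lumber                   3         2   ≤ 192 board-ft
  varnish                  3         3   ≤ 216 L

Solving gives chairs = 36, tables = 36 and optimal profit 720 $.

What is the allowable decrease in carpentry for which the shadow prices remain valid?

Binding constraints: carpentry, varnish. The basis is B = [[2,5],[3,3]] with det -9.
Per unit decrease in carpentry, x* moves by d = (0.3333, -0.3333).
The basis stays optimal until finishing becomes binding; allowable decrease = 16 hr.

16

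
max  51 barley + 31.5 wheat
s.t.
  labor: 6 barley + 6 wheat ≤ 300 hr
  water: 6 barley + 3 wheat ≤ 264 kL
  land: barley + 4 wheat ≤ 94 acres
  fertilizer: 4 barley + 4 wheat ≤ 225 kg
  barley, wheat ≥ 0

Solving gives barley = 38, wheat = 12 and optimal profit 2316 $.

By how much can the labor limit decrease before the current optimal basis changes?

36

Binding constraints: labor, water. The basis is B = [[6,6],[6,3]] with det -18.
Per unit decrease in labor, x* moves by d = (0.1667, -0.3333).
The basis stays optimal until wheat reaches 0; allowable decrease = 36 hr.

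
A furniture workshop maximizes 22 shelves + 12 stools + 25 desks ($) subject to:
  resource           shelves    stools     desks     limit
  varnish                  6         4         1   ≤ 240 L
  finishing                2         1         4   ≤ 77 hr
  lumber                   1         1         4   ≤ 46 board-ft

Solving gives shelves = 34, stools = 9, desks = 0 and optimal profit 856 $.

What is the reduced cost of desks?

At the optimum: varnish uses 240 of 240 (binding); finishing uses 77 of 77 (binding); lumber uses 43 of 46 (slack = 3).
Since lumber is not tight, its dual is 0.
The binding rows give the dual system: 6·y_varnish + 2·y_finishing = 22 and 4·y_varnish + 1·y_finishing = 12.
Solving: y_varnish = 1, y_finishing = 8.
Reduced cost of desks: c₃ − yᵀa₃ = 25 − (1·1 + 8·4) = 25 − 33 = -8.

-8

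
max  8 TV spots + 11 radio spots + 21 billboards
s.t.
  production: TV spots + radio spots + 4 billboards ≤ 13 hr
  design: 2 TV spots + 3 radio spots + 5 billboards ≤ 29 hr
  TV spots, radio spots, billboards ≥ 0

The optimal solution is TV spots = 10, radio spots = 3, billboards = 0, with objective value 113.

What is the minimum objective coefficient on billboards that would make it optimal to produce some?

23

Check each constraint at x*: production 13/13 (tight); design 29/29 (tight).
The binding rows give the dual system: 1·y_production + 2·y_design = 8 and 1·y_production + 3·y_design = 11.
→ y_production = 2 and y_design = 3.
billboards enters the basis when its profit ≥ yᵀa₃ = 2·4 + 3·5 = 23.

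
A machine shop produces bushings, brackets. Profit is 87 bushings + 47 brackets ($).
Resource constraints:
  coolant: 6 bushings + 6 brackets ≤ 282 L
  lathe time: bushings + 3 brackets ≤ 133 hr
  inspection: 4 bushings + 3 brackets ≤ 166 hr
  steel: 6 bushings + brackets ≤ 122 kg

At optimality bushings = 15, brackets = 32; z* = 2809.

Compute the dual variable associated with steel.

8

At the optimum: coolant uses 282 of 282 (binding); lathe time uses 111 of 133 (slack = 22); inspection uses 156 of 166 (slack = 10); steel uses 122 of 122 (binding).
Slack constraints have shadow price 0 (complementary slackness).
From A_Bᵀ y = c: 6·y_coolant + 6·y_steel = 87; 6·y_coolant + 1·y_steel = 47.
This yields shadow prices y_coolant = 6.5, y_steel = 8.
Shadow price of steel = 8.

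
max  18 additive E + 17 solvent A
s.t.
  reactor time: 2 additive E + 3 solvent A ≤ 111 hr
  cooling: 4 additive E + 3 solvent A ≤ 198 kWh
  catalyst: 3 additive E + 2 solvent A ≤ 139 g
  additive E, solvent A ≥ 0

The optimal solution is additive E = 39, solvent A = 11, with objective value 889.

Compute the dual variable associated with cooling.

At the optimum: reactor time uses 111 of 111 (binding); cooling uses 189 of 198 (slack = 9); catalyst uses 139 of 139 (binding).
Slack constraints have shadow price 0 (complementary slackness).
The binding rows give the dual system: 2·y_reactor time + 3·y_catalyst = 18 and 3·y_reactor time + 2·y_catalyst = 17.
Solving: y_reactor time = 3, y_catalyst = 4.
Shadow price of cooling = 0.

0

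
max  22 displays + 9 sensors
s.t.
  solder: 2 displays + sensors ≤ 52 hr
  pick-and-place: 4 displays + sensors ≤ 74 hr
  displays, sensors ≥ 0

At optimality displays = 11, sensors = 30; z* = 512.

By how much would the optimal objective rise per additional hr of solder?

Both solder and pick-and-place are binding at x*.
The binding rows give the dual system: 2·y_solder + 4·y_pick-and-place = 22 and 1·y_solder + 1·y_pick-and-place = 9.
This yields shadow prices y_solder = 7, y_pick-and-place = 2.
Shadow price of solder = 7.

7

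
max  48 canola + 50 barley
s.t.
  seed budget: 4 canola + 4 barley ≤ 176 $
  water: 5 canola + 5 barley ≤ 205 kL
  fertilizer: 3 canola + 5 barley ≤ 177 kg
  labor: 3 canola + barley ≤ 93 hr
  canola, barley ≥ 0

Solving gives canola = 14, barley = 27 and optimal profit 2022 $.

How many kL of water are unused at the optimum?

0

water used = 5·14 + 5·27 = 205; slack = 205 − 205 = 0.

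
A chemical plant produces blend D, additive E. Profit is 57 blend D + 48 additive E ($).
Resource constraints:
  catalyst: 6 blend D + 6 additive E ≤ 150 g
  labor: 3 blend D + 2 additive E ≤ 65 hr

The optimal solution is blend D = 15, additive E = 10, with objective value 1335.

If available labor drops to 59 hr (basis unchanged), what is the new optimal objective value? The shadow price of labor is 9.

1281

Δb = -6, so new z* = 1335 + (9)·(-6) = 1335 − 54 = 1281.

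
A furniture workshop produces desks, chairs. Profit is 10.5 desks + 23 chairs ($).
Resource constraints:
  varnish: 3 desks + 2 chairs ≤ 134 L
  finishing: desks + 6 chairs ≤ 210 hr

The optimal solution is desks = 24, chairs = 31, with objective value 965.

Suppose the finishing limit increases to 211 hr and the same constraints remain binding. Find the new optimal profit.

968

At the optimum: varnish uses 134 of 134 (binding); finishing uses 210 of 210 (binding).
From A_Bᵀ y = c: 3·y_varnish + 1·y_finishing = 10.5; 2·y_varnish + 6·y_finishing = 23.
This yields shadow prices y_varnish = 2.5, y_finishing = 3.
Δz = y_finishing·Δb = 3 × (1) = 3, so new z* = 965 + 3 = 968.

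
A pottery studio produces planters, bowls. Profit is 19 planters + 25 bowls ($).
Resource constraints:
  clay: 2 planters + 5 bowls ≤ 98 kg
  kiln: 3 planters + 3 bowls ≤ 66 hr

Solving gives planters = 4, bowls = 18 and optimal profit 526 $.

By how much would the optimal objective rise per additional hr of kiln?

At the optimum: clay uses 98 of 98 (binding); kiln uses 66 of 66 (binding).
The binding rows give the dual system: 2·y_clay + 3·y_kiln = 19 and 5·y_clay + 3·y_kiln = 25.
Solving: y_clay = 2, y_kiln = 5.
Shadow price of kiln = 5.

5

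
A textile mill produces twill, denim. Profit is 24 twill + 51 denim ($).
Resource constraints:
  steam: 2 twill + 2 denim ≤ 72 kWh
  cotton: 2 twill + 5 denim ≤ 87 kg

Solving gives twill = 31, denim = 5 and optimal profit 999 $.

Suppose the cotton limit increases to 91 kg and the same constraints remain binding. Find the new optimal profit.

Check each constraint at x*: steam 72/72 (tight); cotton 87/87 (tight).
From A_Bᵀ y = c: 2·y_steam + 2·y_cotton = 24; 2·y_steam + 5·y_cotton = 51.
This yields shadow prices y_steam = 3, y_cotton = 9.
Δz = y_cotton·Δb = 9 × (4) = 36, so new z* = 999 + 36 = 1035.

1035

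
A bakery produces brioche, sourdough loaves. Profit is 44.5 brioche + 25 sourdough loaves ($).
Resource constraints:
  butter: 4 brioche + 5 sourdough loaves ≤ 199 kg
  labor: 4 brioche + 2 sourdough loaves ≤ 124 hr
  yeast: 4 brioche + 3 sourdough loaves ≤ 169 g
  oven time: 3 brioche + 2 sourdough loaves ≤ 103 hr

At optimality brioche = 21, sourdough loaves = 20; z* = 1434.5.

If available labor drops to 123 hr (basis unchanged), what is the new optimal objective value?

At the optimum: butter uses 184 of 199 (slack = 15); labor uses 124 of 124 (binding); yeast uses 144 of 169 (slack = 25); oven time uses 103 of 103 (binding).
By complementary slackness, y = 0 for the non-binding constraints.
Dual feasibility on the basic columns requires 4·y_labor + 3·y_oven time = 44.5, 2·y_labor + 2·y_oven time = 25.
This yields shadow prices y_labor = 7, y_oven time = 5.5.
Δz = y_labor·Δb = 7 × (-1) = -7, so new z* = 1434.5 − 7 = 1427.5.

1427.5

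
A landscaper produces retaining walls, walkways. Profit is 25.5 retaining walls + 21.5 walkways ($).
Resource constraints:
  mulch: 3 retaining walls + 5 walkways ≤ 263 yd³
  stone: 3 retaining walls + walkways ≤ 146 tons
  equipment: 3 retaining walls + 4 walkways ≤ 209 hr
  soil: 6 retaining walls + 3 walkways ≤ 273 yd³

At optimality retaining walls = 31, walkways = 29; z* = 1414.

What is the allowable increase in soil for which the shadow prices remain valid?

Binding constraints: equipment, soil. The basis is B = [[3,4],[6,3]] with det -15.
Per unit increase in soil, x* moves by d = (0.2667, -0.2).
The basis stays optimal until stone becomes binding; allowable increase = 40 yd³.

40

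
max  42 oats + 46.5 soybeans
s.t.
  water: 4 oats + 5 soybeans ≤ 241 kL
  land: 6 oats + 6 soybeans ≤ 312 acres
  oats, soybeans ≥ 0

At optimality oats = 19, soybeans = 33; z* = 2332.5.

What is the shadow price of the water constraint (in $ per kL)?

At the optimum: water uses 241 of 241 (binding); land uses 312 of 312 (binding).
Dual feasibility on the basic columns requires 4·y_water + 6·y_land = 42, 5·y_water + 6·y_land = 46.5.
This yields shadow prices y_water = 4.5, y_land = 4.
Shadow price of water = 4.5.

4.5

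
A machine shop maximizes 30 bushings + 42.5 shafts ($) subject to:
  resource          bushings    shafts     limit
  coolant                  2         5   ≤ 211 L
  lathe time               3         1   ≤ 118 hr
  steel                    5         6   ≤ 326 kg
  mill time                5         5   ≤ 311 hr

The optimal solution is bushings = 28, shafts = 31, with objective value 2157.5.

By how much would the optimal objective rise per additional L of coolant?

2.5

Check each constraint at x*: coolant 211/211 (tight); lathe time 115/118 (slack 3); steel 326/326 (tight); mill time 295/311 (slack 16).
Slack constraints have shadow price 0 (complementary slackness).
The binding rows give the dual system: 2·y_coolant + 5·y_steel = 30 and 5·y_coolant + 6·y_steel = 42.5.
This yields shadow prices y_coolant = 2.5, y_steel = 5.
Shadow price of coolant = 2.5.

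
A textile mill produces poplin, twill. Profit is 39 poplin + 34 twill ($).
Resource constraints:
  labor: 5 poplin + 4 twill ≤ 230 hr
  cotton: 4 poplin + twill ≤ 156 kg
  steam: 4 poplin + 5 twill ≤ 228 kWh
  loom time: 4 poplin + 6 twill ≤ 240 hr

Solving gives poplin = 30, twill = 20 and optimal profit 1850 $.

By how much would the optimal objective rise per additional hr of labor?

7

Binding: labor and loom time. Non-binding: cotton (16 unused), steam (8 unused).
Since cotton, steam are not tight, their duals are 0.
The binding rows give the dual system: 5·y_labor + 4·y_loom time = 39 and 4·y_labor + 6·y_loom time = 34.
→ y_labor = 7 and y_loom time = 1.
Shadow price of labor = 7.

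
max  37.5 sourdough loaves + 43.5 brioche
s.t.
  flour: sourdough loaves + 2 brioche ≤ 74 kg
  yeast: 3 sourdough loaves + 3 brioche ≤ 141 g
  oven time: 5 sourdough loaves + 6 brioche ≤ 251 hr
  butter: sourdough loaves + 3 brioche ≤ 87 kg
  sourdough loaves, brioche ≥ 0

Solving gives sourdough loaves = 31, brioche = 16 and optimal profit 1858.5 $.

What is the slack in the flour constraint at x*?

flour used = 1·31 + 2·16 = 63; slack = 74 − 63 = 11.

11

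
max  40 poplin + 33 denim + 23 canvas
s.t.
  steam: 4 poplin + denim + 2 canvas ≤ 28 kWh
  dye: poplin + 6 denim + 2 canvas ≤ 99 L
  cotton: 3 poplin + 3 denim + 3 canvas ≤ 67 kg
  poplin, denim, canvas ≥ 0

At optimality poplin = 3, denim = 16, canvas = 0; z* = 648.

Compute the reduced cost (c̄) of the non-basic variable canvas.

At the optimum: steam uses 28 of 28 (binding); dye uses 99 of 99 (binding); cotton uses 57 of 67 (slack = 10).
Since cotton is not tight, its dual is 0.
From A_Bᵀ y = c: 4·y_steam + 1·y_dye = 40; 1·y_steam + 6·y_dye = 33.
Solving: y_steam = 9, y_dye = 4.
Reduced cost of canvas: c₃ − yᵀa₃ = 23 − (9·2 + 4·2) = 23 − 26 = -3.

-3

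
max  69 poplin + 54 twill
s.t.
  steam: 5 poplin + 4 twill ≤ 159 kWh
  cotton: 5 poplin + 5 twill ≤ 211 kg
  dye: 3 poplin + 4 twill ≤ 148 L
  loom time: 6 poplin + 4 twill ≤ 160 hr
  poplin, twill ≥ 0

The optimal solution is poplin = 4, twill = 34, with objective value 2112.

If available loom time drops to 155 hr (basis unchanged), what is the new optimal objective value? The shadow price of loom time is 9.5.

Δb = -5, so new z* = 2112 + (9.5)·(-5) = 2112 − 47.5 = 2064.5.

2064.5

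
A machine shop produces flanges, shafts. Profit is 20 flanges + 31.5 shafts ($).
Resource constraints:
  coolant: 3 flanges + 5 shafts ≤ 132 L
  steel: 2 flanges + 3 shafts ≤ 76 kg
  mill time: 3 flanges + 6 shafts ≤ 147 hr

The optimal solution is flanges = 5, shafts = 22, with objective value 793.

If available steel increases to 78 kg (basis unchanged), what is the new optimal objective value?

810

Check each constraint at x*: coolant 125/132 (slack 7); steel 76/76 (tight); mill time 147/147 (tight).
Slack constraints have shadow price 0 (complementary slackness).
The binding rows give the dual system: 2·y_steel + 3·y_mill time = 20 and 3·y_steel + 6·y_mill time = 31.5.
This yields shadow prices y_steel = 8.5, y_mill time = 1.
Δz = y_steel·Δb = 8.5 × (2) = 17, so new z* = 793 + 17 = 810.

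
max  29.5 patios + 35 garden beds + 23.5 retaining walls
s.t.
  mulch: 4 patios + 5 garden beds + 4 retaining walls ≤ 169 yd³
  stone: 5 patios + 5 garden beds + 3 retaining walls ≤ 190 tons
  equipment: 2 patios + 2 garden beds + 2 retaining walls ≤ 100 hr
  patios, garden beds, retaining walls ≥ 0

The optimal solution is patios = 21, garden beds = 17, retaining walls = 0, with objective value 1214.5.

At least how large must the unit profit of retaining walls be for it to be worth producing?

26.5

Binding: mulch and stone. Non-binding: equipment (24 unused).
Since equipment is not tight, its dual is 0.
Dual feasibility on the basic columns requires 4·y_mulch + 5·y_stone = 29.5, 5·y_mulch + 5·y_stone = 35.
This yields shadow prices y_mulch = 5.5, y_stone = 1.5.
retaining walls enters the basis when its profit ≥ yᵀa₃ = 5.5·4 + 1.5·3 = 26.5.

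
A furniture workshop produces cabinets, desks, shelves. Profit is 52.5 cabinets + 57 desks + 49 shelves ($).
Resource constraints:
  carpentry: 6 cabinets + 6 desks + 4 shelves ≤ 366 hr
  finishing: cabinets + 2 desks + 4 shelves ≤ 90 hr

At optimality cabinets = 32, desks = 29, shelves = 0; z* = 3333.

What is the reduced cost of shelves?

At the optimum: carpentry uses 366 of 366 (binding); finishing uses 90 of 90 (binding).
From A_Bᵀ y = c: 6·y_carpentry + 1·y_finishing = 52.5; 6·y_carpentry + 2·y_finishing = 57.
This yields shadow prices y_carpentry = 8, y_finishing = 4.5.
Reduced cost of shelves: c₃ − yᵀa₃ = 49 − (8·4 + 4.5·4) = 49 − 50 = -1.

-1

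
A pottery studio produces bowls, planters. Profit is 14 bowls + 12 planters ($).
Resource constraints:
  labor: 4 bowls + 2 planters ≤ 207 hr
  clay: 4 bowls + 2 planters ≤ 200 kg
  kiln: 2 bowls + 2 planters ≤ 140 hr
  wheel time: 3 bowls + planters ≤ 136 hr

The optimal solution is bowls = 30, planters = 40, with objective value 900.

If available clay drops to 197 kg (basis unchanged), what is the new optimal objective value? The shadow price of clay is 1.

Δb = -3, so new z* = 900 + (1)·(-3) = 900 − 3 = 897.

897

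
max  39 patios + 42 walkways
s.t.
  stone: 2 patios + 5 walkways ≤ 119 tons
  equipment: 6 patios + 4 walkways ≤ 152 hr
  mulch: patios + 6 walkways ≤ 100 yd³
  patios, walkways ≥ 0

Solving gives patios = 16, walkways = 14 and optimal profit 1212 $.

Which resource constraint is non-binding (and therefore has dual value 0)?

stone

stone: 102/119 (slack 17)
equipment: 152/152 (binding)
mulch: 100/100 (binding)
By complementary slackness, a constraint with positive slack has shadow price 0 → stone.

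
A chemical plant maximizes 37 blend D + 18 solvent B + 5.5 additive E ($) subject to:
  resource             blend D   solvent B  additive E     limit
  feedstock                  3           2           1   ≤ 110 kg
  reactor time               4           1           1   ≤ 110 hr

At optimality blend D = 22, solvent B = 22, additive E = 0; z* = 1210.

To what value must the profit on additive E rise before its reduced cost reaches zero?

11

At the optimum: feedstock uses 110 of 110 (binding); reactor time uses 110 of 110 (binding).
The binding rows give the dual system: 3·y_feedstock + 4·y_reactor time = 37 and 2·y_feedstock + 1·y_reactor time = 18.
→ y_feedstock = 7 and y_reactor time = 4.
additive E enters the basis when its profit ≥ yᵀa₃ = 7·1 + 4·1 = 11.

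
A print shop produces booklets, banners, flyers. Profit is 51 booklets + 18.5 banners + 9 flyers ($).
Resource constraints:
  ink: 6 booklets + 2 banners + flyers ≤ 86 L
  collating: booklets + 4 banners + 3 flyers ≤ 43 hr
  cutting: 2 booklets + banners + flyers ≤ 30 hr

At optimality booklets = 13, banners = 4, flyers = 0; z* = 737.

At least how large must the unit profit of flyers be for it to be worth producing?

At the optimum: ink uses 86 of 86 (binding); collating uses 29 of 43 (slack = 14); cutting uses 30 of 30 (binding).
By complementary slackness, y = 0 for the non-binding constraint.
From A_Bᵀ y = c: 6·y_ink + 2·y_cutting = 51; 2·y_ink + 1·y_cutting = 18.5.
→ y_ink = 7 and y_cutting = 4.5.
flyers enters the basis when its profit ≥ yᵀa₃ = 7·1 + 4.5·1 = 11.5.

11.5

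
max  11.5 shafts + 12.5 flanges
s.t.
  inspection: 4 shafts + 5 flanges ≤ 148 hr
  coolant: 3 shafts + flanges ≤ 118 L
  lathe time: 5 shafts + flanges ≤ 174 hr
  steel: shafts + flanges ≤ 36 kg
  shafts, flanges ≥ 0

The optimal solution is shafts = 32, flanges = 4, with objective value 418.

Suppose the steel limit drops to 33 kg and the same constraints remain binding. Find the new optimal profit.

395.5

Check each constraint at x*: inspection 148/148 (tight); coolant 100/118 (slack 18); lathe time 164/174 (slack 10); steel 36/36 (tight).
By complementary slackness, y = 0 for the non-binding constraints.
The binding rows give the dual system: 4·y_inspection + 1·y_steel = 11.5 and 5·y_inspection + 1·y_steel = 12.5.
This yields shadow prices y_inspection = 1, y_steel = 7.5.
Δz = y_steel·Δb = 7.5 × (-3) = -22.5, so new z* = 418 − 22.5 = 395.5.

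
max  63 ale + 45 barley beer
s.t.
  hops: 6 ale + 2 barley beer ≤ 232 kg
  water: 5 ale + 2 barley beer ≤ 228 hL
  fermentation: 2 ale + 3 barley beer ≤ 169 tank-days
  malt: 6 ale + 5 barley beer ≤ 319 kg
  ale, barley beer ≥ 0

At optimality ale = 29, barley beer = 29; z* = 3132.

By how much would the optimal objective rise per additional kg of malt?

At the optimum: hops uses 232 of 232 (binding); water uses 203 of 228 (slack = 25); fermentation uses 145 of 169 (slack = 24); malt uses 319 of 319 (binding).
By complementary slackness, y = 0 for the non-binding constraints.
Dual feasibility on the basic columns requires 6·y_hops + 6·y_malt = 63, 2·y_hops + 5·y_malt = 45.
→ y_hops = 2.5 and y_malt = 8.
Shadow price of malt = 8.

8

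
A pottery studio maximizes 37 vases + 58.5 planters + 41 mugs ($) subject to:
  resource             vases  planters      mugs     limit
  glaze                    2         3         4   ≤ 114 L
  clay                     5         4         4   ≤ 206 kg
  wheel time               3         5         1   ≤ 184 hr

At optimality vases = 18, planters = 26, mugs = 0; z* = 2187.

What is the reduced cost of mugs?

-3

Binding: glaze and wheel time. Non-binding: clay (12 unused).
Since clay is not tight, its dual is 0.
From A_Bᵀ y = c: 2·y_glaze + 3·y_wheel time = 37; 3·y_glaze + 5·y_wheel time = 58.5.
→ y_glaze = 9.5 and y_wheel time = 6.
Reduced cost of mugs: c₃ − yᵀa₃ = 41 − (9.5·4 + 6·1) = 41 − 44 = -3.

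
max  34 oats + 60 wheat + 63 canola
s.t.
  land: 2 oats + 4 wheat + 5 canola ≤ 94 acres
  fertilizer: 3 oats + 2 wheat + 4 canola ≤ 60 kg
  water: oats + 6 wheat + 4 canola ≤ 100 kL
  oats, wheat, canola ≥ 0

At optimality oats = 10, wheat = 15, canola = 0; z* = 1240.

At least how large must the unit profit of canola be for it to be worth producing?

64

Binding: fertilizer and water. Non-binding: land (14 unused).
Slack constraints have shadow price 0 (complementary slackness).
The binding rows give the dual system: 3·y_fertilizer + 1·y_water = 34 and 2·y_fertilizer + 6·y_water = 60.
This yields shadow prices y_fertilizer = 9, y_water = 7.
canola enters the basis when its profit ≥ yᵀa₃ = 9·4 + 7·4 = 64.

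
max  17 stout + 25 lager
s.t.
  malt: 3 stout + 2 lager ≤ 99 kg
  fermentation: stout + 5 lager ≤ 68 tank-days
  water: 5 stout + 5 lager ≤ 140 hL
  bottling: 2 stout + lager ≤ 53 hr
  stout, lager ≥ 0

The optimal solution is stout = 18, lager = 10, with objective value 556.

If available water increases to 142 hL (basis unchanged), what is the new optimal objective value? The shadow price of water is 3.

Δb = 2, so new z* = 556 + (3)·(2) = 556 + 6 = 562.

562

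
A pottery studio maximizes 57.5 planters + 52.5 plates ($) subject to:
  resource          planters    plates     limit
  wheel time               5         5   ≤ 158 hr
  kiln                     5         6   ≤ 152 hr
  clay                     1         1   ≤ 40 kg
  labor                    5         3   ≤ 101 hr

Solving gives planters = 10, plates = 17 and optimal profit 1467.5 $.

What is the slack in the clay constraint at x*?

13

clay used = 1·10 + 1·17 = 27; slack = 40 − 27 = 13.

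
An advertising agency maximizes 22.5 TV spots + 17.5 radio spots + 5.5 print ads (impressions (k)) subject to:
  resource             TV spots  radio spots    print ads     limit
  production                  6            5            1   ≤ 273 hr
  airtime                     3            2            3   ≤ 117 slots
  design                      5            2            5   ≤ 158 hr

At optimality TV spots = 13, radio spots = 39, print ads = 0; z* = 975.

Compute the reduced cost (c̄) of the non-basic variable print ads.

Binding: production and airtime. Non-binding: design (15 unused).
By complementary slackness, y = 0 for the non-binding constraint.
The binding rows give the dual system: 6·y_production + 3·y_airtime = 22.5 and 5·y_production + 2·y_airtime = 17.5.
Solving: y_production = 2.5, y_airtime = 2.5.
Reduced cost of print ads: c₃ − yᵀa₃ = 5.5 − (2.5·1 + 2.5·3) = 5.5 − 10 = -4.5.

-4.5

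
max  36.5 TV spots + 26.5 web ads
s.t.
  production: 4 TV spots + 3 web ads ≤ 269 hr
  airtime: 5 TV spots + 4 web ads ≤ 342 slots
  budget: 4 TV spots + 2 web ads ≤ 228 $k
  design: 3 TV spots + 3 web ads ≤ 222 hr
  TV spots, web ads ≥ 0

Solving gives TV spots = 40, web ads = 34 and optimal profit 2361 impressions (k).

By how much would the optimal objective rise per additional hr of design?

5.5

At the optimum: production uses 262 of 269 (slack = 7); airtime uses 336 of 342 (slack = 6); budget uses 228 of 228 (binding); design uses 222 of 222 (binding).
Since production, airtime are not tight, their duals are 0.
From A_Bᵀ y = c: 4·y_budget + 3·y_design = 36.5; 2·y_budget + 3·y_design = 26.5.
→ y_budget = 5 and y_design = 5.5.
Shadow price of design = 5.5.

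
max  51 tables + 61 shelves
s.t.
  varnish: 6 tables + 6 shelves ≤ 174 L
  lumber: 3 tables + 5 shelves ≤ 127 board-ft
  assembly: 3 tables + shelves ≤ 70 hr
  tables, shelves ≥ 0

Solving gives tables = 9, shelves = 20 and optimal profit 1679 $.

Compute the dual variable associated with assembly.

At the optimum: varnish uses 174 of 174 (binding); lumber uses 127 of 127 (binding); assembly uses 47 of 70 (slack = 23).
Slack constraints have shadow price 0 (complementary slackness).
The binding rows give the dual system: 6·y_varnish + 3·y_lumber = 51 and 6·y_varnish + 5·y_lumber = 61.
→ y_varnish = 6 and y_lumber = 5.
Shadow price of assembly = 0.

0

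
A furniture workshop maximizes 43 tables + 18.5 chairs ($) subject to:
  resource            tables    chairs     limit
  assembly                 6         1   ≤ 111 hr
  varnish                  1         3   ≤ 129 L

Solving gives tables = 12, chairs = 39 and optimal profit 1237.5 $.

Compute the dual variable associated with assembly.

6.5

At the optimum: assembly uses 111 of 111 (binding); varnish uses 129 of 129 (binding).
The binding rows give the dual system: 6·y_assembly + 1·y_varnish = 43 and 1·y_assembly + 3·y_varnish = 18.5.
→ y_assembly = 6.5 and y_varnish = 4.
Shadow price of assembly = 6.5.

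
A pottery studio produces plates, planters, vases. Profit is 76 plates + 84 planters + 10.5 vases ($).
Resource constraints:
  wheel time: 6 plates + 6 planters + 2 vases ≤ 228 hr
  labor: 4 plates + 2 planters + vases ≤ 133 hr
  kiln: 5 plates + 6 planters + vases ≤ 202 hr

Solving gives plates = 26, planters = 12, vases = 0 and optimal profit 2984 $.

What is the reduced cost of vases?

Binding: wheel time and kiln. Non-binding: labor (5 unused).
By complementary slackness, y = 0 for the non-binding constraint.
From A_Bᵀ y = c: 6·y_wheel time + 5·y_kiln = 76; 6·y_wheel time + 6·y_kiln = 84.
This yields shadow prices y_wheel time = 6, y_kiln = 8.
Reduced cost of vases: c₃ − yᵀa₃ = 10.5 − (6·2 + 8·1) = 10.5 − 20 = -9.5.

-9.5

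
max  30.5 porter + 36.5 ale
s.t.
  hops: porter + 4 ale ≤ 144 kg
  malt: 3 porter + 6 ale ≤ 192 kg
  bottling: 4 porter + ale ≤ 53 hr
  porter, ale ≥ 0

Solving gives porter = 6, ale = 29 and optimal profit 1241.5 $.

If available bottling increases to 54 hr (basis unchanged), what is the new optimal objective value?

1245

At the optimum: hops uses 122 of 144 (slack = 22); malt uses 192 of 192 (binding); bottling uses 53 of 53 (binding).
Slack constraints have shadow price 0 (complementary slackness).
Dual feasibility on the basic columns requires 3·y_malt + 4·y_bottling = 30.5, 6·y_malt + 1·y_bottling = 36.5.
→ y_malt = 5.5 and y_bottling = 3.5.
Δz = y_bottling·Δb = 3.5 × (1) = 3.5, so new z* = 1241.5 + 3.5 = 1245.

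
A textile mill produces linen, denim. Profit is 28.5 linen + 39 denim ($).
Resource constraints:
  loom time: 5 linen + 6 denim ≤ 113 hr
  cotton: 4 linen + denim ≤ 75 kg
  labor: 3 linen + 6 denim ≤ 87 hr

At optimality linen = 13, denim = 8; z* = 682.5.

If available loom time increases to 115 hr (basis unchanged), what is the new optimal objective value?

At the optimum: loom time uses 113 of 113 (binding); cotton uses 60 of 75 (slack = 15); labor uses 87 of 87 (binding).
Slack constraints have shadow price 0 (complementary slackness).
The binding rows give the dual system: 5·y_loom time + 3·y_labor = 28.5 and 6·y_loom time + 6·y_labor = 39.
→ y_loom time = 4.5 and y_labor = 2.
Δz = y_loom time·Δb = 4.5 × (2) = 9, so new z* = 682.5 + 9 = 691.5.

691.5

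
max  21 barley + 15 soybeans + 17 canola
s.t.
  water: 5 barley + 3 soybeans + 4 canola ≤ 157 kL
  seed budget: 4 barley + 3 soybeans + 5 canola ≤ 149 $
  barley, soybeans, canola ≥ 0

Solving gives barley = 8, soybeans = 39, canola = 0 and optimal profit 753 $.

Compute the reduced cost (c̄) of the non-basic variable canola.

Both water and seed budget are binding at x*.
The binding rows give the dual system: 5·y_water + 4·y_seed budget = 21 and 3·y_water + 3·y_seed budget = 15.
Solving: y_water = 1, y_seed budget = 4.
Reduced cost of canola: c₃ − yᵀa₃ = 17 − (1·4 + 4·5) = 17 − 24 = -7.

-7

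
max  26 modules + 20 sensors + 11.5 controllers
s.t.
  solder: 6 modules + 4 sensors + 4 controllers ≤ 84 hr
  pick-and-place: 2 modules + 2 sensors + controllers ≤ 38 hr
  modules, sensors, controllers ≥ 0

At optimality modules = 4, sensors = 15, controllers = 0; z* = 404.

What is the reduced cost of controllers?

-4.5

Both solder and pick-and-place are binding at x*.
Dual feasibility on the basic columns requires 6·y_solder + 2·y_pick-and-place = 26, 4·y_solder + 2·y_pick-and-place = 20.
→ y_solder = 3 and y_pick-and-place = 4.
Reduced cost of controllers: c₃ − yᵀa₃ = 11.5 − (3·4 + 4·1) = 11.5 − 16 = -4.5.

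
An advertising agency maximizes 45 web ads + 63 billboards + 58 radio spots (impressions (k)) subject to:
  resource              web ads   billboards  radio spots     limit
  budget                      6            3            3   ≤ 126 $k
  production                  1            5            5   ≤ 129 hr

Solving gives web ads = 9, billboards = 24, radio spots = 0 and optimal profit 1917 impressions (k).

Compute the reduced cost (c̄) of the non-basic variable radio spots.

Both budget and production are binding at x*.
The binding rows give the dual system: 6·y_budget + 1·y_production = 45 and 3·y_budget + 5·y_production = 63.
Solving: y_budget = 6, y_production = 9.
Reduced cost of radio spots: c₃ − yᵀa₃ = 58 − (6·3 + 9·5) = 58 − 63 = -5.

-5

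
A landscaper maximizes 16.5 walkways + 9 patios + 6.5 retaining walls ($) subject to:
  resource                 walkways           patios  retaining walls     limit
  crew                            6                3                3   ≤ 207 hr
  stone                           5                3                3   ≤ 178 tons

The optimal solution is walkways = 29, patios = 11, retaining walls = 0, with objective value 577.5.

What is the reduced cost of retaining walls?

At the optimum: crew uses 207 of 207 (binding); stone uses 178 of 178 (binding).
Dual feasibility on the basic columns requires 6·y_crew + 5·y_stone = 16.5, 3·y_crew + 3·y_stone = 9.
This yields shadow prices y_crew = 1.5, y_stone = 1.5.
Reduced cost of retaining walls: c₃ − yᵀa₃ = 6.5 − (1.5·3 + 1.5·3) = 6.5 − 9 = -2.5.

-2.5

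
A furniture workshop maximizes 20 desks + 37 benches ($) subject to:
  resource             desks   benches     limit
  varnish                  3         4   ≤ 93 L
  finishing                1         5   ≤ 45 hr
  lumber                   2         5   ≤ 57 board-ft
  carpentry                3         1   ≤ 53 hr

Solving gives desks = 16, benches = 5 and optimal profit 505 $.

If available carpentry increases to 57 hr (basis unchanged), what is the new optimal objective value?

513

Binding: lumber and carpentry. Non-binding: varnish (25 unused), finishing (4 unused).
Slack constraints have shadow price 0 (complementary slackness).
The binding rows give the dual system: 2·y_lumber + 3·y_carpentry = 20 and 5·y_lumber + 1·y_carpentry = 37.
→ y_lumber = 7 and y_carpentry = 2.
Δz = y_carpentry·Δb = 2 × (4) = 8, so new z* = 505 + 8 = 513.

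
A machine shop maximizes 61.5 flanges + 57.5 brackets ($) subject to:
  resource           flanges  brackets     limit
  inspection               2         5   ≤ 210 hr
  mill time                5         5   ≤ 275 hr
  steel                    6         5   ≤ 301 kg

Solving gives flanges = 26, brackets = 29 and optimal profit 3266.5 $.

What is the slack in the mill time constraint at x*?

mill time used = 5·26 + 5·29 = 275; slack = 275 − 275 = 0.

0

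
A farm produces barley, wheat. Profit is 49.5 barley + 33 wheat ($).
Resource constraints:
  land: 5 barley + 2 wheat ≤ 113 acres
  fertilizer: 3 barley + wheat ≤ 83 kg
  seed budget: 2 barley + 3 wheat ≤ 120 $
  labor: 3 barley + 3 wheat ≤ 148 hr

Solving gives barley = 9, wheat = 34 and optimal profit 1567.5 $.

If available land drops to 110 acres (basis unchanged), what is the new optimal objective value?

Check each constraint at x*: land 113/113 (tight); fertilizer 61/83 (slack 22); seed budget 120/120 (tight); labor 129/148 (slack 19).
By complementary slackness, y = 0 for the non-binding constraints.
Dual feasibility on the basic columns requires 5·y_land + 2·y_seed budget = 49.5, 2·y_land + 3·y_seed budget = 33.
This yields shadow prices y_land = 7.5, y_seed budget = 6.
Δz = y_land·Δb = 7.5 × (-3) = -22.5, so new z* = 1567.5 − 22.5 = 1545.

1545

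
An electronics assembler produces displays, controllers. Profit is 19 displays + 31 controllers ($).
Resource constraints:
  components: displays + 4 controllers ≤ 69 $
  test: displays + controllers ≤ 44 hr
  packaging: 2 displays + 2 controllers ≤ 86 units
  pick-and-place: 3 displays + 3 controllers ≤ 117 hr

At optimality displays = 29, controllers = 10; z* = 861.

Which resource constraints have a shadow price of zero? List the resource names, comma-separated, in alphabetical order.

components: 69/69 (binding)
test: 39/44 (slack 5)
packaging: 78/86 (slack 8)
pick-and-place: 117/117 (binding)
By complementary slackness, a constraint with positive slack has shadow price 0 → packaging, test.

packaging, test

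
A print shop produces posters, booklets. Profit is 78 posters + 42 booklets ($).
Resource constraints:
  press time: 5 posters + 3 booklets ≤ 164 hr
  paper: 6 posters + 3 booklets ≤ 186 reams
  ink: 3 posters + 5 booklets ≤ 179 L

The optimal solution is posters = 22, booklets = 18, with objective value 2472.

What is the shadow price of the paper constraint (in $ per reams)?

Binding: press time and paper. Non-binding: ink (23 unused).
Since ink is not tight, its dual is 0.
Dual feasibility on the basic columns requires 5·y_press time + 6·y_paper = 78, 3·y_press time + 3·y_paper = 42.
Solving: y_press time = 6, y_paper = 8.
Shadow price of paper = 8.

8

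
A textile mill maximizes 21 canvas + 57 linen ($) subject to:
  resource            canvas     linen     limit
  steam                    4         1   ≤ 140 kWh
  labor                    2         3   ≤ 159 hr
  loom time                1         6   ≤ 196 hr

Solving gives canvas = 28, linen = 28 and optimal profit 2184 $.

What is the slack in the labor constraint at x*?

19

labor used = 2·28 + 3·28 = 140; slack = 159 − 140 = 19.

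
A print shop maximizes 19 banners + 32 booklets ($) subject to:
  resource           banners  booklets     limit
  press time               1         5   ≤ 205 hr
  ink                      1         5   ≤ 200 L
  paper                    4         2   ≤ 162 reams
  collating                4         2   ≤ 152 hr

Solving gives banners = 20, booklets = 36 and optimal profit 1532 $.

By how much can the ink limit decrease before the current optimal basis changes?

162

Binding constraints: ink, collating. The basis is B = [[1,5],[4,2]] with det -18.
Per unit decrease in ink, x* moves by d = (0.1111, -0.2222).
The basis stays optimal until booklets reaches 0; allowable decrease = 162 L.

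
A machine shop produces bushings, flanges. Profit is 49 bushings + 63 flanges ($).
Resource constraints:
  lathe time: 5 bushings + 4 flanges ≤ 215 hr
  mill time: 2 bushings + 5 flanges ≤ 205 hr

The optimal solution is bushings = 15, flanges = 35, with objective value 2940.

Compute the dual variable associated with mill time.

7

Both lathe time and mill time are binding at x*.
The binding rows give the dual system: 5·y_lathe time + 2·y_mill time = 49 and 4·y_lathe time + 5·y_mill time = 63.
→ y_lathe time = 7 and y_mill time = 7.
Shadow price of mill time = 7.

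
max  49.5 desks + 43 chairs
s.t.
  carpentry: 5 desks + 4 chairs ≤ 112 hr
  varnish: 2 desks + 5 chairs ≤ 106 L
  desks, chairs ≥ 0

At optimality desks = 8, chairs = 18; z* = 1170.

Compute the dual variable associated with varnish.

Both carpentry and varnish are binding at x*.
From A_Bᵀ y = c: 5·y_carpentry + 2·y_varnish = 49.5; 4·y_carpentry + 5·y_varnish = 43.
Solving: y_carpentry = 9.5, y_varnish = 1.
Shadow price of varnish = 1.

1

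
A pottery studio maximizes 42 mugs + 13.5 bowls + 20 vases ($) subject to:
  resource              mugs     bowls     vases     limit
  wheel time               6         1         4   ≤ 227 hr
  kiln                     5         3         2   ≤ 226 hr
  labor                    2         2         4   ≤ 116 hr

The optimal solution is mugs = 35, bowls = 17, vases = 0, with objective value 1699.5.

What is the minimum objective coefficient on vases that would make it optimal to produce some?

24

At the optimum: wheel time uses 227 of 227 (binding); kiln uses 226 of 226 (binding); labor uses 104 of 116 (slack = 12).
Slack constraints have shadow price 0 (complementary slackness).
From A_Bᵀ y = c: 6·y_wheel time + 5·y_kiln = 42; 1·y_wheel time + 3·y_kiln = 13.5.
→ y_wheel time = 4.5 and y_kiln = 3.
vases enters the basis when its profit ≥ yᵀa₃ = 4.5·4 + 3·2 = 24.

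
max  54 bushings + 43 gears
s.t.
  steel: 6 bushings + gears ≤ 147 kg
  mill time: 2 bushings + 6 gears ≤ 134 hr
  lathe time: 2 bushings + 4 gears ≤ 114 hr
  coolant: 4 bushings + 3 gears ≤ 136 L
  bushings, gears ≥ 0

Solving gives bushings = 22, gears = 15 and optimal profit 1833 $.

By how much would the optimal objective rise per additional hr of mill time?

6

At the optimum: steel uses 147 of 147 (binding); mill time uses 134 of 134 (binding); lathe time uses 104 of 114 (slack = 10); coolant uses 133 of 136 (slack = 3).
Since lathe time, coolant are not tight, their duals are 0.
The binding rows give the dual system: 6·y_steel + 2·y_mill time = 54 and 1·y_steel + 6·y_mill time = 43.
This yields shadow prices y_steel = 7, y_mill time = 6.
Shadow price of mill time = 6.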